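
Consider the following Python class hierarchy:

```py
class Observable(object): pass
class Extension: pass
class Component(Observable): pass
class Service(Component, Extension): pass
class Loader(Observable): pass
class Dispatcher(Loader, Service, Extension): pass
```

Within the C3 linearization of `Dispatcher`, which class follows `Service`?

L[Dispatcher] = Dispatcher + merge(L[Loader], L[Service], L[Extension], [Loader Service Extension])
  take Loader:  [Loader Observable object] + [Service Component Observable Extension object] + [Extension object] + [Loader Service Extension]
  take Service:  [Observable object] + [Service Component Observable Extension object] + [Extension object] + [Service Extension]
  take Component:  [Observable object] + [Component Observable Extension object] + [Extension object] + [Extension]
  take Observable:  [Observable object] + [Observable Extension object] + [Extension object] + [Extension]
  take Extension:  [object] + [Extension object] + [Extension object] + [Extension]
  take object:  [object] + [object] + [object]
MRO: Dispatcher Loader Service Component Observable Extension object
Service is at position 2; next is Component.

Component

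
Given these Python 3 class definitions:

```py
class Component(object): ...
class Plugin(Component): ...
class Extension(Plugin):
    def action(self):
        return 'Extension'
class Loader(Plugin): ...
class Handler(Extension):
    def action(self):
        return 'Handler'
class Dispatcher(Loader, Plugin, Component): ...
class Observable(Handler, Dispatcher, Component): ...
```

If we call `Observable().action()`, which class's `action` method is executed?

Handler

L[Observable] = Observable + merge(L[Handler], L[Dispatcher], L[Component], [Handler Dispatcher Component])
  take Handler:  [Handler Extension Plugin Component object] + [Dispatcher Loader Plugin Component object] + [Component object] + [Handler Dispatcher Component]
  take Extension:  [Extension Plugin Component object] + [Dispatcher Loader Plugin Component object] + [Component object] + [Dispatcher Component]
  take Dispatcher:  [Plugin Component object] + [Dispatcher Loader Plugin Component object] + [Component object] + [Dispatcher Component]
  take Loader:  [Plugin Component object] + [Loader Plugin Component object] + [Component object] + [Component]
  take Plugin:  [Plugin Component object] + [Plugin Component object] + [Component object] + [Component]
  take Component:  [Component object] + [Component object] + [Component object] + [Component]
  take object:  [object] + [object] + [object]
MRO: Observable Handler Extension Dispatcher Loader Plugin Component object
action is defined in: Extension, Handler. First along the MRO is Handler.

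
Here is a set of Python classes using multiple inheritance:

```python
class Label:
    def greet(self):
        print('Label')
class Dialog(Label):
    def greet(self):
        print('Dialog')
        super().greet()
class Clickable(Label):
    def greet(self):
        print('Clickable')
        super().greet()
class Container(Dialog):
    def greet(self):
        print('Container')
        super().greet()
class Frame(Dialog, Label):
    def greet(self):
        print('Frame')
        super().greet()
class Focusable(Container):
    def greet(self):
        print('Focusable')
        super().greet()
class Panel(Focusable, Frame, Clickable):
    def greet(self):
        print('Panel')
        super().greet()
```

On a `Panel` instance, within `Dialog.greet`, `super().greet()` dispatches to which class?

L[Panel] = Panel + merge(L[Focusable], L[Frame], L[Clickable], [Focusable Frame Clickable])
  take Focusable:  [Focusable Container Dialog Label object] + [Frame Dialog Label object] + [Clickable Label object] + [Focusable Frame Clickable]
  take Container:  [Container Dialog Label object] + [Frame Dialog Label object] + [Clickable Label object] + [Frame Clickable]
  take Frame:  [Dialog Label object] + [Frame Dialog Label object] + [Clickable Label object] + [Frame Clickable]
  take Dialog:  [Dialog Label object] + [Dialog Label object] + [Clickable Label object] + [Clickable]
  take Clickable:  [Label object] + [Label object] + [Clickable Label object] + [Clickable]
  take Label:  [Label object] + [Label object] + [Label object]
  take object:  [object] + [object] + [object]
MRO: Panel Focusable Container Frame Dialog Clickable Label object
super() in Dialog.greet on a Panel instance goes to the class after Dialog in Panel's MRO: Clickable.

Clickable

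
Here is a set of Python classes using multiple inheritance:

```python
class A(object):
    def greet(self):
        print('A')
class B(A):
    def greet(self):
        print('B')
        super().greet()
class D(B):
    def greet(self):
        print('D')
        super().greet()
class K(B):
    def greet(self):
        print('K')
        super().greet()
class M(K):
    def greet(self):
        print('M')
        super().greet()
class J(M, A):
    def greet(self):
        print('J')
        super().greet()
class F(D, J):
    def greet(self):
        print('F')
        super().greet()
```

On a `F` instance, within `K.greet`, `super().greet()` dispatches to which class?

L[F] = F + merge(L[D], L[J], [D J])
  take D:  [D B A object] + [J M K B A object] + [D J]
  take J:  [B A object] + [J M K B A object] + [J]
  take M:  [B A object] + [M K B A object]
  take K:  [B A object] + [K B A object]
  take B:  [B A object] + [B A object]
  take A:  [A object] + [A object]
  take object:  [object] + [object]
MRO: F D J M K B A object
super() in K.greet on a F instance goes to the class after K in F's MRO: B.

B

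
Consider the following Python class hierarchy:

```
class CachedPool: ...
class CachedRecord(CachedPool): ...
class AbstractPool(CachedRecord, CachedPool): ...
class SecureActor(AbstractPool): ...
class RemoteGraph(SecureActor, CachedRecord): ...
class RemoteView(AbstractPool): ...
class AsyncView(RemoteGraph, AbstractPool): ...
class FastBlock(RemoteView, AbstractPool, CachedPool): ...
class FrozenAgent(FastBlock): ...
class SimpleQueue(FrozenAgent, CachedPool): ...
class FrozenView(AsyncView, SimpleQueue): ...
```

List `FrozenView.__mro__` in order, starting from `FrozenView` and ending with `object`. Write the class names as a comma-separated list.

FrozenView, AsyncView, RemoteGraph, SecureActor, SimpleQueue, FrozenAgent, FastBlock, RemoteView, AbstractPool, CachedRecord, CachedPool, object

L[FrozenView] = FrozenView + merge(L[AsyncView], L[SimpleQueue], [AsyncView SimpleQueue])
  take AsyncView:  [AsyncView RemoteGraph SecureActor AbstractPool CachedRecord CachedPool object] + [SimpleQueue FrozenAgent FastBlock RemoteView AbstractPool CachedRecord CachedPool object] + [AsyncView SimpleQueue]
  take RemoteGraph:  [RemoteGraph SecureActor AbstractPool CachedRecord CachedPool object] + [SimpleQueue FrozenAgent FastBlock RemoteView AbstractPool CachedRecord CachedPool object] + [SimpleQueue]
  take SecureActor:  [SecureActor AbstractPool CachedRecord CachedPool object] + [SimpleQueue FrozenAgent FastBlock RemoteView AbstractPool CachedRecord CachedPool object] + [SimpleQueue]
  take SimpleQueue:  [AbstractPool CachedRecord CachedPool object] + [SimpleQueue FrozenAgent FastBlock RemoteView AbstractPool CachedRecord CachedPool object] + [SimpleQueue]
  take FrozenAgent:  [AbstractPool CachedRecord CachedPool object] + [FrozenAgent FastBlock RemoteView AbstractPool CachedRecord CachedPool object]
  take FastBlock:  [AbstractPool CachedRecord CachedPool object] + [FastBlock RemoteView AbstractPool CachedRecord CachedPool object]
  take RemoteView:  [AbstractPool CachedRecord CachedPool object] + [RemoteView AbstractPool CachedRecord CachedPool object]
  take AbstractPool:  [AbstractPool CachedRecord CachedPool object] + [AbstractPool CachedRecord CachedPool object]
  take CachedRecord:  [CachedRecord CachedPool object] + [CachedRecord CachedPool object]
  take CachedPool:  [CachedPool object] + [CachedPool object]
  take object:  [object] + [object]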